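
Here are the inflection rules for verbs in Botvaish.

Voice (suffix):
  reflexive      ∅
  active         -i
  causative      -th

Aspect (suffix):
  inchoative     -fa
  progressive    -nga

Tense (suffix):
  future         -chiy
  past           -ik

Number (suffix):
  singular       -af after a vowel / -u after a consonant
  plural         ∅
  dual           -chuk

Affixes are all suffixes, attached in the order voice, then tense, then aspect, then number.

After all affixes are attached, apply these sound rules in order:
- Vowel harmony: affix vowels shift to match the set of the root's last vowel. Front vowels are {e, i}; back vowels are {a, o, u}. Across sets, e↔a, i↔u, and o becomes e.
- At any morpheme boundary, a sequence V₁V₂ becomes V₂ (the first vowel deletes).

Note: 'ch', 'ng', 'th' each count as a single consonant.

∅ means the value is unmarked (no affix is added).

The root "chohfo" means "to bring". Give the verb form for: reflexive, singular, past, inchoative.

voice = reflexive: zero marking, form stays chohfo.
Attach tense past -ik → chohfoik.
Attach aspect inchoative -fa → chohfoikfa.
Attach number singular -af (after vowel 'a') → chohfoikfaaf.
Apply vowel harmony: chohfoikfaaf → chohfoukfaaf.
Apply vowel deletion: chohfoukfaaf → chohfukfaf.

chohfukfaf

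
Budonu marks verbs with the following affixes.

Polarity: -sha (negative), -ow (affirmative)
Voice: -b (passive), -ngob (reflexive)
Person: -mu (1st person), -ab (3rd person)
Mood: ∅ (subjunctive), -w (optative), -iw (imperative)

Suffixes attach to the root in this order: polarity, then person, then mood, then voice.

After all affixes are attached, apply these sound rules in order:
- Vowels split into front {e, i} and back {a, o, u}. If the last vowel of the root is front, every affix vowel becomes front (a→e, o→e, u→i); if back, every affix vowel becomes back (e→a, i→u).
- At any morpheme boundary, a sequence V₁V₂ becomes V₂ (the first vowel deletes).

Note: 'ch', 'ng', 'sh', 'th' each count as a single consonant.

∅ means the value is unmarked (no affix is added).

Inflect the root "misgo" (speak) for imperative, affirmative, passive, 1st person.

Attach polarity affirmative -ow → misgoow.
Attach person 1st person -mu → misgoowmu.
Attach mood imperative -iw → misgoowmuiw.
Attach voice passive -b → misgoowmuiwb.
Apply vowel harmony: misgoowmuiwb → misgoowmuuwb.
Apply vowel deletion: misgoowmuuwb → misgowmuwb.

misgowmuwb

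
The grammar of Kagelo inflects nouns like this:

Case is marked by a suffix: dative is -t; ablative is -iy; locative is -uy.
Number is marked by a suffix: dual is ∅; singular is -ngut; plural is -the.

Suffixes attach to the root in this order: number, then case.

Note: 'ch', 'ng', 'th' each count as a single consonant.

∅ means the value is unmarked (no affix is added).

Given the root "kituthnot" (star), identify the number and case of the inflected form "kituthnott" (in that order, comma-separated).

dual, dative

Segment: kituthnot-t.
number: ∅ → dual.
case: -t → dative.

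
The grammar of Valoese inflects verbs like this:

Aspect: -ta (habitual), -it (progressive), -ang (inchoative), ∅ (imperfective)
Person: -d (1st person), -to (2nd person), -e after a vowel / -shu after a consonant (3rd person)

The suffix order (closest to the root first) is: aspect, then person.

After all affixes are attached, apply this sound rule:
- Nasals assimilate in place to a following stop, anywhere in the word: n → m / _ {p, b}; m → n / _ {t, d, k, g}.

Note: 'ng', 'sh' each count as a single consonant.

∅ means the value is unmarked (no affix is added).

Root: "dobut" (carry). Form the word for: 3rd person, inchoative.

Attach aspect inchoative -ang → dobutang.
Attach person 3rd person -shu (after consonant 'ng') → dobutangshu.
Nasal assimilation: no change.

dobutangshu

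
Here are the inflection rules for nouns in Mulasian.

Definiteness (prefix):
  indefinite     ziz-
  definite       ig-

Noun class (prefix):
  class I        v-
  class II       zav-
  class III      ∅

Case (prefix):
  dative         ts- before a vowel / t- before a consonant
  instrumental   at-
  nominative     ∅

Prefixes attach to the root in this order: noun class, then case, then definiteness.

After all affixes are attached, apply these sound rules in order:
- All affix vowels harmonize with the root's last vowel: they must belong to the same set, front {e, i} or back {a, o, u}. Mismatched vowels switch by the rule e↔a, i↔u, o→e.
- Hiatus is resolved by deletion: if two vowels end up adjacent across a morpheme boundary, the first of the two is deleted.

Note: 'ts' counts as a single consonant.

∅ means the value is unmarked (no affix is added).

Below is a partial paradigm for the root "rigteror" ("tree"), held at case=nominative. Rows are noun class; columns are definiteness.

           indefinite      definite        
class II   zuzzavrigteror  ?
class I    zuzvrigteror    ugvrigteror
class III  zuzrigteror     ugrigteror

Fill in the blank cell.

ugzavrigteror

Attach noun class class II zav- → zavrigteror.
case = nominative: zero marking, form stays zavrigteror.
Attach definiteness definite ig- → igzavrigteror.
Apply vowel harmony: igzavrigteror → ugzavrigteror.
Vowel deletion: no change.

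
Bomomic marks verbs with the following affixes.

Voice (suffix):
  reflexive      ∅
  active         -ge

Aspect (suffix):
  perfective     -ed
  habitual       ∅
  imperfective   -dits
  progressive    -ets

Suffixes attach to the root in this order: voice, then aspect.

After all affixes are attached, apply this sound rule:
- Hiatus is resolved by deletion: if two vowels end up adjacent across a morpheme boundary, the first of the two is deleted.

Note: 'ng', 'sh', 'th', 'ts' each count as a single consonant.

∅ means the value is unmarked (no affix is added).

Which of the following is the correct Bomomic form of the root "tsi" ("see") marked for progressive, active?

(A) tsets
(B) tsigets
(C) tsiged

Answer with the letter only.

B

Attach voice active -ge → tsige.
Attach aspect progressive -ets → tsigeets.
Apply vowel deletion: tsigeets → tsigets.
So the correct form is tsigets, option (B).
(C) tsiged is wrong: it uses perfective instead of progressive for aspect.
(A) tsets is wrong: it uses reflexive instead of active for voice.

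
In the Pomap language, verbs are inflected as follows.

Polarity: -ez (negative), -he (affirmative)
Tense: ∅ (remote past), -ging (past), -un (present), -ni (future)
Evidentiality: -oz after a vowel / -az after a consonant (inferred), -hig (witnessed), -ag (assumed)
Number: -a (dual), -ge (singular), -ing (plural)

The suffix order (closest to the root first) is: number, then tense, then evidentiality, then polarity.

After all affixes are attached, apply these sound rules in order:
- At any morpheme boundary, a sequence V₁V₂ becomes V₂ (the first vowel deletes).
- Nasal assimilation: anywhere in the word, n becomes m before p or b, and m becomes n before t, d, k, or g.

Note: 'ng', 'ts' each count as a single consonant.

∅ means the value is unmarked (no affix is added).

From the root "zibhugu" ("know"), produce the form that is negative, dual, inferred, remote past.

Attach number dual -a → zibhugua.
tense = remote past: zero marking, form stays zibhugua.
Attach evidentiality inferred -oz (after vowel 'a') → zibhuguaoz.
Attach polarity negative -ez → zibhuguaozez.
Apply vowel deletion: zibhuguaozez → zibhugozez.
Nasal assimilation: no change.

zibhugozez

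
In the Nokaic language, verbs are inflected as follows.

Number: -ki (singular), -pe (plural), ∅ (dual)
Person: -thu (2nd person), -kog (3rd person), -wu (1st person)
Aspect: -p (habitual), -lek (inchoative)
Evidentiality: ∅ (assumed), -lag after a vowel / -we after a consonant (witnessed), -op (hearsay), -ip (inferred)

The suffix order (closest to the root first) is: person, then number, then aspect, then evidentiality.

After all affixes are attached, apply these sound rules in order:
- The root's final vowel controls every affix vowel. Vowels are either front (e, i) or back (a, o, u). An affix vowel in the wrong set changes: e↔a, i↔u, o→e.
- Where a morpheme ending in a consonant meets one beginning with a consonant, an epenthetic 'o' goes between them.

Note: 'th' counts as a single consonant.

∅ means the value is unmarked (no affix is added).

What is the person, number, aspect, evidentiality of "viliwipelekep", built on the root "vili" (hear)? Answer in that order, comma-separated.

Segment: vili-wu-pe-lek-op.
person: -wu → 1st person.
number: -pe → plural.
aspect: -lek → inchoative.
evidentiality: -op → hearsay.

1st person, plural, inchoative, hearsay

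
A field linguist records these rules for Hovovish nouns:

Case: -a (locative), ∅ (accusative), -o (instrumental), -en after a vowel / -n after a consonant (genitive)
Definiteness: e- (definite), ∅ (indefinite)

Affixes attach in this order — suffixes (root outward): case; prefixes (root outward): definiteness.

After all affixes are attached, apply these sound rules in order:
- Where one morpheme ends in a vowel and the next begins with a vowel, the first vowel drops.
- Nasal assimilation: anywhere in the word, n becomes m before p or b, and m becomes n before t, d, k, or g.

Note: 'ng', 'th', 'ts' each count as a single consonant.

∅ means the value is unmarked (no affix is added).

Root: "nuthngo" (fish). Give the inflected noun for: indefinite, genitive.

nuthngen

definiteness = indefinite: zero marking, form stays nuthngo.
Attach case genitive -en (after vowel 'o') → nuthngoen.
Apply vowel deletion: nuthngoen → nuthngen.
Nasal assimilation: no change.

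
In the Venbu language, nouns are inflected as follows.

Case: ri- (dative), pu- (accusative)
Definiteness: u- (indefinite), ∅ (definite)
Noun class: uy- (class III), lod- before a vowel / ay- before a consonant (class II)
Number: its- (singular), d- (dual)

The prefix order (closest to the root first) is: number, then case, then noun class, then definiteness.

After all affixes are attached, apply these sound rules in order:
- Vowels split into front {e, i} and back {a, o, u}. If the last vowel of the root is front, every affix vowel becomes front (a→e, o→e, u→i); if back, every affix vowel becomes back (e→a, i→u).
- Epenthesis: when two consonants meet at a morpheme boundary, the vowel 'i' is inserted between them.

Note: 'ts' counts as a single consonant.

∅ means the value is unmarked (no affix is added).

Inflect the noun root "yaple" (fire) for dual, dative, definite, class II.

eyiridiyaple

Attach number dual d- → dyaple.
Attach case dative ri- → ridyaple.
Attach noun class class II ay- (before consonant 'r') → ayridyaple.
definiteness = definite: zero marking, form stays ayridyaple.
Apply vowel harmony: ayridyaple → eyridyaple.
Apply epenthesis: eyridyaple → eyiridiyaple.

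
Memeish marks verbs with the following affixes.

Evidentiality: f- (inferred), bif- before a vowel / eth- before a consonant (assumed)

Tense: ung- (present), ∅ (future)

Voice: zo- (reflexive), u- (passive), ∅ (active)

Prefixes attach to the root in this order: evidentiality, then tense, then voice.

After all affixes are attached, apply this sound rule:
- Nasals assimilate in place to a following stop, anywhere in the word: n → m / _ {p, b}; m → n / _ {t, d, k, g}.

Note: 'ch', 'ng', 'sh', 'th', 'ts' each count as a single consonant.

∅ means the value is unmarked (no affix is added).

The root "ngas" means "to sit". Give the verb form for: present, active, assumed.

ungethngas

Attach evidentiality assumed eth- (before consonant 'ng') → ethngas.
Attach tense present ung- → ungethngas.
voice = active: zero marking, form stays ungethngas.
Nasal assimilation: no change.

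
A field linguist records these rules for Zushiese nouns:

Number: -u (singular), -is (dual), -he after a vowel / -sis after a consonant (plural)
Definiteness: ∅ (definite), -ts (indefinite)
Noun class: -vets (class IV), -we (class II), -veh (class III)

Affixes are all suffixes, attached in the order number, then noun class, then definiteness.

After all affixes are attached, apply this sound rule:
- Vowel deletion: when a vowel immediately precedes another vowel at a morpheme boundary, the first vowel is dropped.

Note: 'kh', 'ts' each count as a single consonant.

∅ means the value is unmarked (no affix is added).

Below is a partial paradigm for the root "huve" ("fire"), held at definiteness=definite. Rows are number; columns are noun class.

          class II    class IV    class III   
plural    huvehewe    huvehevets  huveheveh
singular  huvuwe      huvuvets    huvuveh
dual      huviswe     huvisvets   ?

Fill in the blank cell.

huvisveh

Attach number dual -is → huveis.
Attach noun class class III -veh → huveisveh.
definiteness = definite: zero marking, form stays huveisveh.
Apply vowel deletion: huveisveh → huvisveh.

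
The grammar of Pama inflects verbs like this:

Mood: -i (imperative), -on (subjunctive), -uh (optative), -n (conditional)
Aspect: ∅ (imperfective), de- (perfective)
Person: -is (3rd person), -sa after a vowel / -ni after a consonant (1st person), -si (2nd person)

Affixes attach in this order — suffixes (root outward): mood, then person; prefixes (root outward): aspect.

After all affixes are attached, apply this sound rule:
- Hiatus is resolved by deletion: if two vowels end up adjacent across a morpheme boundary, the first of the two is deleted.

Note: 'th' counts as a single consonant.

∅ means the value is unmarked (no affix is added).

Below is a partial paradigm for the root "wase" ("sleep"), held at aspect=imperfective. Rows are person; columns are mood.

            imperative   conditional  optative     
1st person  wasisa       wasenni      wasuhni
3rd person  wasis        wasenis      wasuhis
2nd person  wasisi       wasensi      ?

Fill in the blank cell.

wasuhsi

Attach mood optative -uh → waseuh.
aspect = imperfective: zero marking, form stays waseuh.
Attach person 2nd person -si → waseuhsi.
Apply vowel deletion: waseuhsi → wasuhsi.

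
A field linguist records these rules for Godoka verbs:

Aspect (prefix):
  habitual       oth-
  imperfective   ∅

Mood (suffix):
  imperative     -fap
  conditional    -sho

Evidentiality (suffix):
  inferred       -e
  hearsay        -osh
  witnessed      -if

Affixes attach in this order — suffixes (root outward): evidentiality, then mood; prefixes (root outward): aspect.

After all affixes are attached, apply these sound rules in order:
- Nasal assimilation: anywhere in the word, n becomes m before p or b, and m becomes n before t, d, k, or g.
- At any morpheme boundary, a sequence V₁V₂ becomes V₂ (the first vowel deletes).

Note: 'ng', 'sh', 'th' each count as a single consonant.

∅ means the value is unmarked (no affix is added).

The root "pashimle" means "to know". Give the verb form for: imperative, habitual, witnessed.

Attach aspect habitual oth- → othpashimle.
Attach evidentiality witnessed -if → othpashimleif.
Attach mood imperative -fap → othpashimleiffap.
Nasal assimilation: no change.
Apply vowel deletion: othpashimleiffap → othpashimliffap.

othpashimliffap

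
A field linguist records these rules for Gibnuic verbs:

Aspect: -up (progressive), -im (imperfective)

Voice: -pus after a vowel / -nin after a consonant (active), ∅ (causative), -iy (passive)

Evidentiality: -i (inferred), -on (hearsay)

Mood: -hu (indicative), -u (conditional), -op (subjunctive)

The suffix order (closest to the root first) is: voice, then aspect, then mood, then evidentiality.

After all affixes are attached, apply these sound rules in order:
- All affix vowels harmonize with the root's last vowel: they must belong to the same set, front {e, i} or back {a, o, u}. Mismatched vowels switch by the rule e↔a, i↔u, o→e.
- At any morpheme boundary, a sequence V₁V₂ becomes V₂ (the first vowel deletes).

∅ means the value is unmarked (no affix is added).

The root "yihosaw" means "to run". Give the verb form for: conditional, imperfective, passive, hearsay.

yihosawuyumon

Attach voice passive -iy → yihosawiy.
Attach aspect imperfective -im → yihosawiyim.
Attach mood conditional -u → yihosawiyimu.
Attach evidentiality hearsay -on → yihosawiyimuon.
Apply vowel harmony: yihosawiyimuon → yihosawuyumuon.
Apply vowel deletion: yihosawuyumuon → yihosawuyumon.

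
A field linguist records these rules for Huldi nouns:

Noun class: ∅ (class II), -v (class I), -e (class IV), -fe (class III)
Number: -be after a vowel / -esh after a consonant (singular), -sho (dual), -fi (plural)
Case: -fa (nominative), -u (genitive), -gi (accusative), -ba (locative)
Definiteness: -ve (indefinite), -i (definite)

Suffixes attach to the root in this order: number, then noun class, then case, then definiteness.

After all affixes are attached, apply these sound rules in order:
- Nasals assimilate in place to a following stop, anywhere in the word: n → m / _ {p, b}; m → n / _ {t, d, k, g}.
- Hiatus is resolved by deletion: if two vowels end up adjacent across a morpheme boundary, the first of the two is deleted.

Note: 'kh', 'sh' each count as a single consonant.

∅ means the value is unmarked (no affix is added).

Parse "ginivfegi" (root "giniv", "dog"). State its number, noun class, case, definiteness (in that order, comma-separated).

Segment: giniv-fi-e-gi-i.
number: -fi → plural.
noun class: -e → class IV.
case: -gi → accusative.
definiteness: -i → definite.

plural, class IV, accusative, definite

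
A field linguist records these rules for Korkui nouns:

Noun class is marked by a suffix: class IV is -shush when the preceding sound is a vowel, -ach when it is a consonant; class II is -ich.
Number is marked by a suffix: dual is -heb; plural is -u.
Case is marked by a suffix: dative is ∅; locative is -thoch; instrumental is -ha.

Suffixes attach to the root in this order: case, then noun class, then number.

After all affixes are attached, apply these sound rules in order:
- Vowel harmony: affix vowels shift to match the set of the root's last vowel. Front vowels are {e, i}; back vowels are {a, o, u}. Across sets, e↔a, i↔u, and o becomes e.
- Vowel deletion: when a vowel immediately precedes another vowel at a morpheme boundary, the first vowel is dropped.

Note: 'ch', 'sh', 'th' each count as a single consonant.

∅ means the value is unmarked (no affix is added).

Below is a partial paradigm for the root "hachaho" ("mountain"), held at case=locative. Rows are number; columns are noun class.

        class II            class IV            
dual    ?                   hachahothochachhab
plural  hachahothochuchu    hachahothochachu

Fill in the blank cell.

hachahothochuchhab

Attach case locative -thoch → hachahothoch.
Attach noun class class II -ich → hachahothochich.
Attach number dual -heb → hachahothochichheb.
Apply vowel harmony: hachahothochichheb → hachahothochuchhab.
Vowel deletion: no change.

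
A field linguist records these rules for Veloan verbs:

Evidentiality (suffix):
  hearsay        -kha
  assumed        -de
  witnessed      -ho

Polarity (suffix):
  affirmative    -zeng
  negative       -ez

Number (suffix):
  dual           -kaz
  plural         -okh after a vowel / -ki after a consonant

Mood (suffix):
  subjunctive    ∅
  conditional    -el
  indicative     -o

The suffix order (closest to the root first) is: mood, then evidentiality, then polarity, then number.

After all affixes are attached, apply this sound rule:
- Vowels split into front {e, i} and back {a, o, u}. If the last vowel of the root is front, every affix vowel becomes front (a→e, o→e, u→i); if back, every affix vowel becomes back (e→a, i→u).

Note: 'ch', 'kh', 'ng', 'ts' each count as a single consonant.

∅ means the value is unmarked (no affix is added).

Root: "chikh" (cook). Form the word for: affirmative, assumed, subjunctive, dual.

chikhdezengkez

mood = subjunctive: zero marking, form stays chikh.
Attach evidentiality assumed -de → chikhde.
Attach polarity affirmative -zeng → chikhdezeng.
Attach number dual -kaz → chikhdezengkaz.
Apply vowel harmony: chikhdezengkaz → chikhdezengkez.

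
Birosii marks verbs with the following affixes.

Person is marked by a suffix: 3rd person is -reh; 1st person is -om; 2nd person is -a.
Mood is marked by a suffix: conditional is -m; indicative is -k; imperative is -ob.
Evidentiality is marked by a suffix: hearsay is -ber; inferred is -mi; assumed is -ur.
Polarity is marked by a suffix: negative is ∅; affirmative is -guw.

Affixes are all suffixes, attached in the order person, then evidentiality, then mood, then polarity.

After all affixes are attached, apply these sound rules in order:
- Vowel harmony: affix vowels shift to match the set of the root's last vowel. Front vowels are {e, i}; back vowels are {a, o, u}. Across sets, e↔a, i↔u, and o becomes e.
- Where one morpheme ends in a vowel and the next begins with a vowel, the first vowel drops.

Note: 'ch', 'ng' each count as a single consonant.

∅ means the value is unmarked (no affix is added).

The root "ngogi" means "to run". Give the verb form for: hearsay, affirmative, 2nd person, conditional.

ngogebermgiw

Attach person 2nd person -a → ngogia.
Attach evidentiality hearsay -ber → ngogiaber.
Attach mood conditional -m → ngogiaberm.
Attach polarity affirmative -guw → ngogiabermguw.
Apply vowel harmony: ngogiabermguw → ngogiebermgiw.
Apply vowel deletion: ngogiebermgiw → ngogebermgiw.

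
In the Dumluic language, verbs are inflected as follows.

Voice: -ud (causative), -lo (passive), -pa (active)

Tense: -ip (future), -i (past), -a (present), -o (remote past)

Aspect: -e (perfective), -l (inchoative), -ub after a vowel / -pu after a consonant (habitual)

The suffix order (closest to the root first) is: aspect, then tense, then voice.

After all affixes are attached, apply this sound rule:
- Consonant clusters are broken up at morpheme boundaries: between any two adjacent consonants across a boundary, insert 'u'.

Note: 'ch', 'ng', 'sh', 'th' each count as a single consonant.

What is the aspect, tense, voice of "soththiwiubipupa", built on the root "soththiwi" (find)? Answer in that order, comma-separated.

Segment: soththiwi-ub-ip-pa.
aspect: -ub/pu → habitual.
tense: -ip → future.
voice: -pa → active.

habitual, future, active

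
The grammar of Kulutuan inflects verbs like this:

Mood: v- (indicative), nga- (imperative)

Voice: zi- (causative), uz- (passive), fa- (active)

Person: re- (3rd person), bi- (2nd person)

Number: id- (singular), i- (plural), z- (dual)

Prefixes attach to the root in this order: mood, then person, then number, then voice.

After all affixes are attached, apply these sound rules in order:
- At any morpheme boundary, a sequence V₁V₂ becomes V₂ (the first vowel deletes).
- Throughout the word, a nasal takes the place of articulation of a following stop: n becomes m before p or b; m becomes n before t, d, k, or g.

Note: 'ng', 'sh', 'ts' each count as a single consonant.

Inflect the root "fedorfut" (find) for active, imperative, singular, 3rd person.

fidrengafedorfut

Attach mood imperative nga- → ngafedorfut.
Attach person 3rd person re- → rengafedorfut.
Attach number singular id- → idrengafedorfut.
Attach voice active fa- → faidrengafedorfut.
Apply vowel deletion: faidrengafedorfut → fidrengafedorfut.
Nasal assimilation: no change.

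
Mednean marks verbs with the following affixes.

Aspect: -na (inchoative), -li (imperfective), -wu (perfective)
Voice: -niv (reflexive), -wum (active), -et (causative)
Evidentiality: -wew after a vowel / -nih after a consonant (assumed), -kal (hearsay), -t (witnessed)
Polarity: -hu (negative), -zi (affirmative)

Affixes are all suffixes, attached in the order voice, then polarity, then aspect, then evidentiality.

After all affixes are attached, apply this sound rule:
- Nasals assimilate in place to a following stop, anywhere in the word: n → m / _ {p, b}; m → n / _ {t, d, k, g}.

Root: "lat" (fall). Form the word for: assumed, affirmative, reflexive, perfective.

latnivziwuwew

Attach voice reflexive -niv → latniv.
Attach polarity affirmative -zi → latnivzi.
Attach aspect perfective -wu → latnivziwu.
Attach evidentiality assumed -wew (after vowel 'u') → latnivziwuwew.
Nasal assimilation: no change.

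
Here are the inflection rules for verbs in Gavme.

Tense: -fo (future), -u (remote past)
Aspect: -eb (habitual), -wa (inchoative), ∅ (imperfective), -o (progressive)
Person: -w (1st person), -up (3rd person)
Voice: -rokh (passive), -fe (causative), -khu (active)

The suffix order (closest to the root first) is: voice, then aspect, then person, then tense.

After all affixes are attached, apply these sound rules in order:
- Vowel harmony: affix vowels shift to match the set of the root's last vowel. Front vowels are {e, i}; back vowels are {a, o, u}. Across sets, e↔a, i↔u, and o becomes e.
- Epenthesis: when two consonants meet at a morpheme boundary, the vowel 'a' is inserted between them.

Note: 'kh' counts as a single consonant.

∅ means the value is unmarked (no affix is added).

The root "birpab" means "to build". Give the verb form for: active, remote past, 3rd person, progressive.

birpabakhuoupu

Attach voice active -khu → birpabkhu.
Attach aspect progressive -o → birpabkhuo.
Attach person 3rd person -up → birpabkhuoup.
Attach tense remote past -u → birpabkhuoupu.
Vowel harmony: no change.
Apply epenthesis: birpabkhuoupu → birpabakhuoupu.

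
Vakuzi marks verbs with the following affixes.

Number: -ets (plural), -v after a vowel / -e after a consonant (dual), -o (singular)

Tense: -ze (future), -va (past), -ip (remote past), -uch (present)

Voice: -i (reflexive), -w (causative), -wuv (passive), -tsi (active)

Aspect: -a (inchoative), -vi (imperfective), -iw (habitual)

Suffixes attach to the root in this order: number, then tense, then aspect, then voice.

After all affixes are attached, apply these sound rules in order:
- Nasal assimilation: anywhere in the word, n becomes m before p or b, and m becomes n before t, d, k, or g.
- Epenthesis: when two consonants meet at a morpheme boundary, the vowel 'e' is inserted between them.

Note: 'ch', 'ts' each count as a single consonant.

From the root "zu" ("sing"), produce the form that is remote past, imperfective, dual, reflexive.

zuvipevii

Attach number dual -v (after vowel 'u') → zuv.
Attach tense remote past -ip → zuvip.
Attach aspect imperfective -vi → zuvipvi.
Attach voice reflexive -i → zuvipvii.
Nasal assimilation: no change.
Apply epenthesis: zuvipvii → zuvipevii.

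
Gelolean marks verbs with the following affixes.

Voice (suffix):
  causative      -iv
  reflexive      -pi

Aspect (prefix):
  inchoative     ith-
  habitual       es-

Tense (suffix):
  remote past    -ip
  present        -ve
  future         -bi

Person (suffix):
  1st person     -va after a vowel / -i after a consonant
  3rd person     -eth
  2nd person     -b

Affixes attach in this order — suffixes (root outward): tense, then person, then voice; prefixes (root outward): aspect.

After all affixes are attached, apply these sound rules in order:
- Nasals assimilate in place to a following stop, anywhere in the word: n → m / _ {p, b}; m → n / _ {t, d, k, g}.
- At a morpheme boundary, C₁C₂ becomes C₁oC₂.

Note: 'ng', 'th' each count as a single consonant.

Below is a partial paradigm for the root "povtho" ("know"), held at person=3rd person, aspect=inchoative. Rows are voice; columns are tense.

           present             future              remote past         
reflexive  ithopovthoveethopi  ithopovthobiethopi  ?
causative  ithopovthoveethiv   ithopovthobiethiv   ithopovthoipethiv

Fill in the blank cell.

Attach tense remote past -ip → povthoip.
Attach person 3rd person -eth → povthoipeth.
Attach aspect inchoative ith- → ithpovthoipeth.
Attach voice reflexive -pi → ithpovthoipethpi.
Nasal assimilation: no change.
Apply epenthesis: ithpovthoipethpi → ithopovthoipethopi.

ithopovthoipethopi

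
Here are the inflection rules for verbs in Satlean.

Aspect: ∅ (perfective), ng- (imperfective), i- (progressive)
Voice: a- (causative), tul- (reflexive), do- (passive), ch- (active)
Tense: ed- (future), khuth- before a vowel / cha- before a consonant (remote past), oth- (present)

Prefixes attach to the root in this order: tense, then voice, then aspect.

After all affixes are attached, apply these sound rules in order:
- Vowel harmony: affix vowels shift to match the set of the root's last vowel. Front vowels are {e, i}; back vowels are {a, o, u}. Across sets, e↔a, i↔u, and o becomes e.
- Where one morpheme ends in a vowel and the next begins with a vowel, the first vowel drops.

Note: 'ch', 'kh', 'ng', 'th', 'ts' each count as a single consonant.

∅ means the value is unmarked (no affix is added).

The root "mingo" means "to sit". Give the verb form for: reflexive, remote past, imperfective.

ngtulchamingo

Attach tense remote past cha- (before consonant 'm') → chamingo.
Attach voice reflexive tul- → tulchamingo.
Attach aspect imperfective ng- → ngtulchamingo.
Vowel harmony: no change.
Vowel deletion: no change.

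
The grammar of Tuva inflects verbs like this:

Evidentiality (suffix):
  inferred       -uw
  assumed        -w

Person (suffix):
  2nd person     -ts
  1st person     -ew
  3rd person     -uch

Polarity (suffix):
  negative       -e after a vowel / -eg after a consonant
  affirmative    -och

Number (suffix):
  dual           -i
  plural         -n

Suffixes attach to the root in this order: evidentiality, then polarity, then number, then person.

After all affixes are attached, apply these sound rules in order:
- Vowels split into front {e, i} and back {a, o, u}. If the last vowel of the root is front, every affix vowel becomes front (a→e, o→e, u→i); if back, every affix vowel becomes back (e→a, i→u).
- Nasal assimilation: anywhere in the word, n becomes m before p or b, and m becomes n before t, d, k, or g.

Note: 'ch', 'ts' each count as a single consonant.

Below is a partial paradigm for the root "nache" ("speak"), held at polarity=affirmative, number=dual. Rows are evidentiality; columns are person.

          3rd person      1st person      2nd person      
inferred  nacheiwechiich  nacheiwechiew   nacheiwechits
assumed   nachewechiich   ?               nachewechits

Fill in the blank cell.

Attach evidentiality assumed -w → nachew.
Attach polarity affirmative -och → nachewoch.
Attach number dual -i → nachewochi.
Attach person 1st person -ew → nachewochiew.
Apply vowel harmony: nachewochiew → nachewechiew.
Nasal assimilation: no change.

nachewechiew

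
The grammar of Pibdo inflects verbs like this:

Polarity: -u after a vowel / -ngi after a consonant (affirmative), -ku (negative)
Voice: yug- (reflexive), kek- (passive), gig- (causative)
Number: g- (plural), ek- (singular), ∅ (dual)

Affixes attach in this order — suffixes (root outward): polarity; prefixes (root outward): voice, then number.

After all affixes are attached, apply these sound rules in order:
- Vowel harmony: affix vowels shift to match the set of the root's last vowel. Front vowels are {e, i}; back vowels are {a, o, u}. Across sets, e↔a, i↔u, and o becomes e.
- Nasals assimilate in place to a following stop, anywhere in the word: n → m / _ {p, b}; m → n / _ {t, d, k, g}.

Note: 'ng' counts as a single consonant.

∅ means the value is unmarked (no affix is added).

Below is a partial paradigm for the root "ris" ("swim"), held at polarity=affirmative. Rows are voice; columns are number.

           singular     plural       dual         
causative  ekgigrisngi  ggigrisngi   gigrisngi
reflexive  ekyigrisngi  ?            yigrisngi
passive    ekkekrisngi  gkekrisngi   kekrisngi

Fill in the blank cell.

gyigrisngi

Attach voice reflexive yug- → yugris.
Attach polarity affirmative -ngi (after consonant 's') → yugrisngi.
Attach number plural g- → gyugrisngi.
Apply vowel harmony: gyugrisngi → gyigrisngi.
Nasal assimilation: no change.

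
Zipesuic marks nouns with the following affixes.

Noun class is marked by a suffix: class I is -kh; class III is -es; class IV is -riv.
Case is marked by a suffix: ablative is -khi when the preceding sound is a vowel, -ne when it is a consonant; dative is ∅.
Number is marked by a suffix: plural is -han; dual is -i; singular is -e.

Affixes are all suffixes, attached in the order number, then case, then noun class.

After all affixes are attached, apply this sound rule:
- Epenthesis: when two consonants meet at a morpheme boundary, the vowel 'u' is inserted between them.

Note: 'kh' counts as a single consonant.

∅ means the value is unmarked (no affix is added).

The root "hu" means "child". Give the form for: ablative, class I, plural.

huhanunekh

Attach number plural -han → huhan.
Attach case ablative -ne (after consonant 'n') → huhanne.
Attach noun class class I -kh → huhannekh.
Apply epenthesis: huhannekh → huhanunekh.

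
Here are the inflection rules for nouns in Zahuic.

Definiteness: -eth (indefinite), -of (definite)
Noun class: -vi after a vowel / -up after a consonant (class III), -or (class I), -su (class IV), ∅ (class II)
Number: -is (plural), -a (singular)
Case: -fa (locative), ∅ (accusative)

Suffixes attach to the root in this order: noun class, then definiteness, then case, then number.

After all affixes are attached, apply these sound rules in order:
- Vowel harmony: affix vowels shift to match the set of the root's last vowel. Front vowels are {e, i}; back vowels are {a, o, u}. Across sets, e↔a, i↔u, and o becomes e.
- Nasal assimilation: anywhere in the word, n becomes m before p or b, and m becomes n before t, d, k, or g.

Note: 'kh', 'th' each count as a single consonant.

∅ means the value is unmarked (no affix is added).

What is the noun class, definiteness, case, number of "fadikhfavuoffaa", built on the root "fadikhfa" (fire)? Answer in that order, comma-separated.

Segment: fadikhfa-vi-of-fa-a.
noun class: -vi/up → class III.
definiteness: -of → definite.
case: -fa → locative.
number: -a → singular.

class III, definite, locative, singular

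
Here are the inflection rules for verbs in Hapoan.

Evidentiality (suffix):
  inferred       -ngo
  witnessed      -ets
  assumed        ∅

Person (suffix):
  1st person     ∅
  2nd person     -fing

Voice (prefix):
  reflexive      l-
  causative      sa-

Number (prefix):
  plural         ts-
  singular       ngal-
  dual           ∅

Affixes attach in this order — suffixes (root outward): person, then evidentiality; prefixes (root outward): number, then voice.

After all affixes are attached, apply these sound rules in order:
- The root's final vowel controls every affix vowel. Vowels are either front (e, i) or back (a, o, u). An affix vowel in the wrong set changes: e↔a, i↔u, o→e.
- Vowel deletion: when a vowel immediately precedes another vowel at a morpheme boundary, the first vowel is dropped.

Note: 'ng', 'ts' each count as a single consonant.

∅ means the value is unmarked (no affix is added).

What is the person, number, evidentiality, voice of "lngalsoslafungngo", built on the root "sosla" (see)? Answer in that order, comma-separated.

Segment: l-ngal-sosla-fing-ngo.
person: -fing → 2nd person.
number: ngal- → singular.
evidentiality: -ngo → inferred.
voice: l- → reflexive.

2nd person, singular, inferred, reflexive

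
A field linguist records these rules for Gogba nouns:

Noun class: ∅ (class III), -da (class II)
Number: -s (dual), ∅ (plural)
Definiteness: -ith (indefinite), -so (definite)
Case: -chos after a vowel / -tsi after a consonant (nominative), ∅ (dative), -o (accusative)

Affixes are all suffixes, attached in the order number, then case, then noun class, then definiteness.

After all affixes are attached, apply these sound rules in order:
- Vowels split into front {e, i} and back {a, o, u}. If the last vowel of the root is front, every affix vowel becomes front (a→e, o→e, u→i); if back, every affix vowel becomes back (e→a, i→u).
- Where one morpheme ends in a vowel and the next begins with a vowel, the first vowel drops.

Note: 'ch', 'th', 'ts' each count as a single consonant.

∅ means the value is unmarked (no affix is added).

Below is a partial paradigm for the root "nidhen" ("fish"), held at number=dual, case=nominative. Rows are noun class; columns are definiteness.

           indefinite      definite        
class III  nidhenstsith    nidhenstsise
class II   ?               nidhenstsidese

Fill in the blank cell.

Attach number dual -s → nidhens.
Attach case nominative -tsi (after consonant 's') → nidhenstsi.
Attach noun class class II -da → nidhenstsida.
Attach definiteness indefinite -ith → nidhenstsidaith.
Apply vowel harmony: nidhenstsidaith → nidhenstsideith.
Apply vowel deletion: nidhenstsideith → nidhenstsidith.

nidhenstsidith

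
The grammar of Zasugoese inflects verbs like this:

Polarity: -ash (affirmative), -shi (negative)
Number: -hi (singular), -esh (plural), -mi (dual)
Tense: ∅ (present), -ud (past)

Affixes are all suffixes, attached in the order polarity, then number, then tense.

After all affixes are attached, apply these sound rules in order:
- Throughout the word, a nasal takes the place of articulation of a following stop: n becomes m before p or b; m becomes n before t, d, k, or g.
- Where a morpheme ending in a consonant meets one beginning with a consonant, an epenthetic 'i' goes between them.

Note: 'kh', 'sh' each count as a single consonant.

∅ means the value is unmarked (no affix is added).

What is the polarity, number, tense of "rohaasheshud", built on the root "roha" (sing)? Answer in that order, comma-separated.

Segment: roha-ash-esh-ud.
polarity: -ash → affirmative.
number: -esh → plural.
tense: -ud → past.

affirmative, plural, past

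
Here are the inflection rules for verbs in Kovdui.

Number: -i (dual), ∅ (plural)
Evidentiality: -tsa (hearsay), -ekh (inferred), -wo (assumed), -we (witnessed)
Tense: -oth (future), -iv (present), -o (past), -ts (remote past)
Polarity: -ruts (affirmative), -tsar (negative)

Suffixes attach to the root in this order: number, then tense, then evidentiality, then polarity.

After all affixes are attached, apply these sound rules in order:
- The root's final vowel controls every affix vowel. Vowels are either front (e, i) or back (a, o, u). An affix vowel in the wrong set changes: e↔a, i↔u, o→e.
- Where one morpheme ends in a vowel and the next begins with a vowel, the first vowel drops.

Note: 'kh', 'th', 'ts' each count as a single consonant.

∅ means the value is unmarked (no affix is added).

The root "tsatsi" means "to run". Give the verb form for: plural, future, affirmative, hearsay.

number = plural: zero marking, form stays tsatsi.
Attach tense future -oth → tsatsioth.
Attach evidentiality hearsay -tsa → tsatsiothtsa.
Attach polarity affirmative -ruts → tsatsiothtsaruts.
Apply vowel harmony: tsatsiothtsaruts → tsatsiethtserits.
Apply vowel deletion: tsatsiethtserits → tsatsethtserits.

tsatsethtserits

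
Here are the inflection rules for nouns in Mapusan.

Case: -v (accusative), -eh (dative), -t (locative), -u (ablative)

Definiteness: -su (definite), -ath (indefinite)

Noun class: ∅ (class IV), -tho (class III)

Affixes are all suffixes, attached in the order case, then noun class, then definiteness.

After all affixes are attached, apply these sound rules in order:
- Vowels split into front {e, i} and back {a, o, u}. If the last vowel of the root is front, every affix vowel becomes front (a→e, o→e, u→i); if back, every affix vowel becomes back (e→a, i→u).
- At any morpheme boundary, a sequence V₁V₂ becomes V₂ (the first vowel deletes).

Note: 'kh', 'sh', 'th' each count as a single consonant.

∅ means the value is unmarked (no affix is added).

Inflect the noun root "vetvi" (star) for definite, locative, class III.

Attach case locative -t → vetvit.
Attach noun class class III -tho → vetvittho.
Attach definiteness definite -su → vetvitthosu.
Apply vowel harmony: vetvitthosu → vetvitthesi.
Vowel deletion: no change.

vetvitthesi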